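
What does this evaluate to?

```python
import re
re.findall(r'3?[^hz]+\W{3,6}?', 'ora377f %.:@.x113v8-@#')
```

['ora377f %.:@.x113v8-@#']

No capturing groups, so `findall` returns the 1 full match string.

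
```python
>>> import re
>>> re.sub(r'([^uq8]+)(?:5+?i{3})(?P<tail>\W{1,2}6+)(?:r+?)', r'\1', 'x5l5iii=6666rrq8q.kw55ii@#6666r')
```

The pattern matches one or more of any character except [uq8] (captured); then one or more of the literal '5' (lazy), then exactly 3 of a literal 'i' (non-capturing group); then 1 to 2 of a non-word character, then one or more of the literal '6' (captured as 'tail'); then one or more of a literal 'r' (lazy) (non-capturing group).
A `+?`/`*?`/`{m,n}?` starts at its minimum and grows only as far as needed for what follows to match.
Matches: at [0:13] → 'x5l5iii=6666r'.
`\1` in the replacement pulls in group 1's text for each match.

'x5lrq8q.kw55ii@#6666r'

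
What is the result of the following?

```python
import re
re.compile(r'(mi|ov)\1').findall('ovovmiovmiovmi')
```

['ov']

A backreference is literal: `\1` must see the identical characters the first group matched.
Walking the string: at [0:4] match 'ovov', group 1 = 'ov'.
Because there's exactly one group, `findall` drops the full match and keeps group 1 from the one hit.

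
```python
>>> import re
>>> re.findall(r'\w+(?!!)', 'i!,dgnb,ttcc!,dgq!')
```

['dgnb', 'ttc', 'dg']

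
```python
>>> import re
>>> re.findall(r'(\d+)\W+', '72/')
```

['72']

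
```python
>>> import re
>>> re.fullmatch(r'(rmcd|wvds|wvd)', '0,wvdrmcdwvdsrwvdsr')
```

`re.fullmatch` is like wrapping the pattern in `^…$` (in single-line mode).
Here the pattern can't cover the whole string, so the call returns None.

None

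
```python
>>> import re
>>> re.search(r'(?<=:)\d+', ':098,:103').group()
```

'098'

The `(?=…)`/`(?<=…)` assertion just peeks at neighbouring text; it doesn't advance the match position.
`search` walks the string left to right and returns the first match it finds.
The match spans [1:4] → '098'.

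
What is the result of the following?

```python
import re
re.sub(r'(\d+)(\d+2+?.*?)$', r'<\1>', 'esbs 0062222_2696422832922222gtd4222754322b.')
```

'esbs <00622>'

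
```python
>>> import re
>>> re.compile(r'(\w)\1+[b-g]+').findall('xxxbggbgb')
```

`\1` is not a pattern — it's the concrete string captured by group 1, re-applied verbatim.
Walking the string: at [0:9] match 'xxxbggbgb', group 1 = 'x'.
With a single group, `findall` returns only what that group captured — 1 item.

['x']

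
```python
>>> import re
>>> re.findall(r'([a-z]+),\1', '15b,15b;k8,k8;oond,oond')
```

['oond']

After group 1 captures some text, `\1` only succeeds where that same text appears again.
With a single group, `findall` returns only what that group captured — 1 item.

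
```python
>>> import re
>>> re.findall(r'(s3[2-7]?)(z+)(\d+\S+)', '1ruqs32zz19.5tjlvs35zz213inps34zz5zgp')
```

[('s32', 'zz', '19.5tjlvs35zz213inps34zz5zgp')]

The pattern matches the literal 's3', then optionally a character in [2-7] (captured); then one or more of a literal 'z' (captured); then one or more of a digit, then one or more of a non-whitespace character (captured).
Walking the string: at [4:37] match 's32zz19.5tjlvs35zz213inps34zz5zgp', groups = ('s32', 'zz', '19.5tjlvs35zz213inps34zz5zgp').
Multiple groups make `findall` return tuples — one 3-tuple for the one match.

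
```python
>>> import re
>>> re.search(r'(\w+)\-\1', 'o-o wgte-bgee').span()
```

After group 1 captures some text, `\1` only succeeds where that same text appears again.
Unlike `match`, `search` isn't anchored — it looks for the pattern anywhere in the string.
The match spans [0:3] → 'o-o'.
Captured: group 1 = 'o'.

(0, 3)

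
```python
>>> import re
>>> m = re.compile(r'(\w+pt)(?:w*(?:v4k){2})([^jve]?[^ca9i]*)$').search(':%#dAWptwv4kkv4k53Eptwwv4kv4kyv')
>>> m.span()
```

The pattern matches one or more of a word character, then the literal 'pt' (captured); then zero or more of a literal 'w', then the literal 'v4k' repeated 2 times (non-capturing group); then optionally any character except [jve], then zero or more of any character except [ca9i] (captured); then anchored at the end.
Unlike `match`, `search` isn't anchored — it looks for the pattern anywhere in the string.
The match spans [3:31] → 'dAWptwv4kkv4k53Eptwwv4kv4kyv'.
Captured: group 1 = 'dAWptwv4kkv4k53Ept', group 2 = 'yv'.

(3, 31)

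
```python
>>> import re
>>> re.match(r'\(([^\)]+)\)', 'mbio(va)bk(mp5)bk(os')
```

With `match`, the pattern is implicitly anchored at the beginning.
Here the string doesn't start with a match, so the call returns None.

None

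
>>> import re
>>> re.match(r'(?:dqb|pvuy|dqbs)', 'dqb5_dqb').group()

'dqb'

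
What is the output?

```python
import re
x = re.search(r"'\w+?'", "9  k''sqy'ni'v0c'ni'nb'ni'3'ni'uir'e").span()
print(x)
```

(5, 10)

The match spans [5:10] → "'sqy'".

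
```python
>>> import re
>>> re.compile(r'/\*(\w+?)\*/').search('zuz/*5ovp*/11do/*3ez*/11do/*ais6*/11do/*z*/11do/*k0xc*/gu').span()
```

(3, 11)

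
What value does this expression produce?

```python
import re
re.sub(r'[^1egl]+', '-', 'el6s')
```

The pattern matches one or more of any character except [1egl].
`sub` substitutes '-' at each match site.

'el-'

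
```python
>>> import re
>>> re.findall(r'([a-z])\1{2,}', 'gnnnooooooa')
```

`\1` is not a pattern — it's the concrete string captured by group 1, re-applied verbatim.
`findall` collects group 1 from each match (2 total).

['n', 'o']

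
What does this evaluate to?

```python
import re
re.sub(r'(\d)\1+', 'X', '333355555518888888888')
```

'XX1X'

`\1` is not a pattern — it's the concrete string captured by group 1, re-applied verbatim.
`sub` substitutes 'X' at each match site.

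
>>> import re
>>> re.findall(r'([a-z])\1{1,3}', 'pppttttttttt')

['p', 't', 't']

`\1` is not a pattern — it's the concrete string captured by group 1, re-applied verbatim.
One capturing group, so `findall` returns just the captured substring from each match — 3 in all.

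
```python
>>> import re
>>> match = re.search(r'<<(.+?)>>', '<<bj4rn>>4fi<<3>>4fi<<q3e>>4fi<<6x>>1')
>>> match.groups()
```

Lazy quantifiers expand one character at a time until the remainder of the pattern can match.
`re.search` tries every starting position until one works.
The match spans [0:9] → '<<bj4rn>>'.
Captured: group 1 = 'bj4rn'.

('bj4rn',)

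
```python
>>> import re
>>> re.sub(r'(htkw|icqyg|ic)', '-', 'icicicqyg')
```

'---'

`|` is ordered: at each position the engine commits to the first alternative that works.
Each match is replaced by '-'.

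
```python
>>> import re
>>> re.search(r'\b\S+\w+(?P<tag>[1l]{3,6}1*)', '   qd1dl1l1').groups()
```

('1l1',)

The match spans [3:11] → 'qd1dl1l1'.
Captured: group 1 = '1l1'.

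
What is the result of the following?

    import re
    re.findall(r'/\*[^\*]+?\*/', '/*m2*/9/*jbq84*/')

['/*m2*/', '/*jbq84*/']

Scanning left to right: at [0:6] → '/*m2*/'; at [7:16] → '/*jbq84*/'.
`findall` yields the raw match text (2 of them) because the pattern has no groups.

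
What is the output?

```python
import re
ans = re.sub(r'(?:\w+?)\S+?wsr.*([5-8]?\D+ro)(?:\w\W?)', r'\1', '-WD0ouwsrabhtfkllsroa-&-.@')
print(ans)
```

-sro&-.@

This matches one or more of a word character (lazy) (non-capturing group); then one or more of a non-whitespace character (lazy), then the literal 'wsr', then zero or more of any character; then optionally a character in [5-8], then one or more of a non-digit, then the literal 'ro' (captured); then a word character, then optionally a non-word character (non-capturing group).
`\1` in the replacement pulls in group 1's text for each match.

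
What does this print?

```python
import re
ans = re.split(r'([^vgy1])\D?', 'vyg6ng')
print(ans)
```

['vyg', '6', 'g']

This matches any character except [vgy1] (captured); then optionally a non-digit.
Matches to split on: at [3:5] → '6n'.
With a capturing group present, the delimiter's captured portion is kept in the result list.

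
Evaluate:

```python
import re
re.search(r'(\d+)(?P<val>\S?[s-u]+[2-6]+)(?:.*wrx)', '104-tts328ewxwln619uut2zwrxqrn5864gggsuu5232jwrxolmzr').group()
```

Pattern: one or more of a digit (captured); then optionally a non-whitespace character, then one or more of a character in [s-u], then one or more of a character in [2-6] (captured as 'val'); then zero or more of any character, then the literal 'wrx' (non-capturing group).
Unlike `match`, `search` isn't anchored — it looks for the pattern anywhere in the string.
The match spans [0:48] → '104-tts328ewxwln619uut2zwrxqrn5864gggsuu5232jwrx'.
Captured: group 1 = '104', group 2 = '-tts32'.

'104-tts328ewxwln619uut2zwrxqrn5864gggsuu5232jwrx'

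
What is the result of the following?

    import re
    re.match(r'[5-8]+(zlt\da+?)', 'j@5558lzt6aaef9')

With `match`, the pattern is implicitly anchored at the beginning.
Here the string doesn't start with a match, so the call returns None.

None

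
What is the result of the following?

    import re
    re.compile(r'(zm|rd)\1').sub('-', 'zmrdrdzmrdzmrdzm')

'zm-zmrdzmrdzm'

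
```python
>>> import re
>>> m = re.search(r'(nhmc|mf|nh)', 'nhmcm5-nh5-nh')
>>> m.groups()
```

('nhmc',)

The regex engine tests alternatives in the order written; an earlier branch that matches wins even if a later one would match more.
`re.search` tries every starting position until one works.
The match spans [0:4] → 'nhmc'.
Captured: group 1 = 'nhmc'.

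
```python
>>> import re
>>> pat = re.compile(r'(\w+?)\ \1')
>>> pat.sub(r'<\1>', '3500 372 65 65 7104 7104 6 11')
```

After group 1 captures some text, `\1` only succeeds where that same text appears again.
`\1` in the replacement pulls in group 1's text for each match.

'3500 372 <65> <7104> 6 11'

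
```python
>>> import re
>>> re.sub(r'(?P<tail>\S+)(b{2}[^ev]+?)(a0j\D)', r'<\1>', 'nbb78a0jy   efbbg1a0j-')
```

'<n>   <ef>'

The pattern matches one or more of a non-whitespace character (captured as 'tail'); then exactly 2 of a literal 'b', then one or more of any character except [ev] (lazy) (captured); then a literal 'a', then the literal '0j', then a non-digit (captured).
Matches: at [0:9] → 'nbb78a0jy'; at [12:22] → 'efbbg1a0j-'.
Each match is replaced using the text its own group 1 captured.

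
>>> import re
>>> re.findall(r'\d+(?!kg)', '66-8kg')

A negative assertion filters positions out without eating any characters.
Walking the string: at [0:2] → '66'.
`findall` yields the raw match text (1 of them) because the pattern has no groups.

['66']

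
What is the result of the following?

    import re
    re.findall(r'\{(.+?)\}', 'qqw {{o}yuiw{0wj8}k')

['{o', '0wj8']

Because the quantifier is non-greedy, it stops expanding at the earliest point where the rest of the pattern can succeed.
Scanning left to right: at [4:8] match '{{o}', group 1 = '{o'; at [12:18] match '{0wj8}', group 1 = '0wj8'.
With a single group, `findall` returns only what that group captured — 2 items.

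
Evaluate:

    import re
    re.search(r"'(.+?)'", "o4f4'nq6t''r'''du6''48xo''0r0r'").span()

The `?` after the quantifier makes it lazy — it takes as little as possible before letting the rest of the pattern try.
Unlike `match`, `search` isn't anchored — it looks for the pattern anywhere in the string.
The match spans [4:10] → "'nq6t'".
Captured: group 1 = 'nq6t'.

(4, 10)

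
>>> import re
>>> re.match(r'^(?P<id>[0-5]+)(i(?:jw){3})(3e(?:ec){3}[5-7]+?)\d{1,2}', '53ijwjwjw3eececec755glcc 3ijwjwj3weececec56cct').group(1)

'53'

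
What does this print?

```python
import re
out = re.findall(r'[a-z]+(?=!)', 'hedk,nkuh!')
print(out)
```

The positive lookaround only admits positions where the adjacent text matches; those characters stay outside the span.
`findall` yields the raw match text (1 of them) because the pattern has no groups.

['nkuh']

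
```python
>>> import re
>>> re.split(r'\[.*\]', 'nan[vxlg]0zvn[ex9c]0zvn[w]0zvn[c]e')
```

Each match becomes a cut point; 2 segments remain.

['nan', 'e']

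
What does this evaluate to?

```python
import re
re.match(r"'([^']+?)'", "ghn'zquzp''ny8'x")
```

None

`re.match` only tries the pattern at the start of the string.
Here the string doesn't start with a match, so the call returns None.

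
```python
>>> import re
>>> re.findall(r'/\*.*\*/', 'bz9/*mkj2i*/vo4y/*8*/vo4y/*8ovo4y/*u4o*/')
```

No capturing groups, so `findall` returns the 1 full match string.

['/*mkj2i*/vo4y/*8*/vo4y/*8ovo4y/*u4o*/']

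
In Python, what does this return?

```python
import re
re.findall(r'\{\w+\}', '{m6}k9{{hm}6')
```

Matches: at [0:4] → '{m6}'; at [7:11] → '{hm}'.
Since nothing is captured, `findall` lists the 2 matched substrings directly.

['{m6}', '{hm}']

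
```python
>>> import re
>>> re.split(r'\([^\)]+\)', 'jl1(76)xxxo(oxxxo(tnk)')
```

The string is cut at each match, leaving 3 pieces.

['jl1', 'xxxo', '']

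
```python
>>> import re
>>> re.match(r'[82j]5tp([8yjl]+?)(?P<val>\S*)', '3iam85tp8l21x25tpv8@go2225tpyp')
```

None

`re.match` only tries the pattern at the start of the string.
Here position 0 doesn't satisfy it, so the call returns None.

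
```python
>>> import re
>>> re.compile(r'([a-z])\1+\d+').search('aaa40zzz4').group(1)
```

The match spans [0:5] → 'aaa40'.
Captured: group 1 = 'a'.

'a'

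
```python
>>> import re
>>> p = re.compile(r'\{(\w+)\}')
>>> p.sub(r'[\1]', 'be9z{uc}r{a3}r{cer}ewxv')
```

'be9z[uc]r[a3]r[cer]ewxv'

Each match is replaced using the text its own group 1 captured.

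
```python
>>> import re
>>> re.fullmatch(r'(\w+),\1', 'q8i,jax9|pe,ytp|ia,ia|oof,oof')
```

`\1` is not a pattern — it's the concrete string captured by group 1, re-applied verbatim.
`re.fullmatch` requires the pattern to consume the entire string.
Here the pattern can't cover the whole string, so the call returns None.

None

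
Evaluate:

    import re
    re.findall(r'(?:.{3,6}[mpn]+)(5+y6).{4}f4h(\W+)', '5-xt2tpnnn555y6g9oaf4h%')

The pattern matches 3 to 6 of any character, then one or more of one of [mpn] (non-capturing group); then one or more of the literal '5', then the literal 'y6' (captured); then exactly 4 of any character, then the literal 'f4h'; then one or more of a non-word character (captured).
Scanning left to right: at [0:23] match '5-xt2tpnnn555y6g9oaf4h%', groups = ('555y6', '%').
2 groups means the one result is a tuple of 2 captured strings — 1 here.

[('555y6', '%')]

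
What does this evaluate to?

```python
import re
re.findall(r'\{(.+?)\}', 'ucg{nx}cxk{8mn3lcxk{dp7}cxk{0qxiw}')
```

['nx', '8mn3lcxk{dp7', '0qxiw']

Matches: at [3:7] match '{nx}', group 1 = 'nx'; at [10:24] match '{8mn3lcxk{dp7}', group 1 = '8mn3lcxk{dp7'; at [27:34] match '{0qxiw}', group 1 = '0qxiw'.
With a single group, `findall` returns only what that group captured — 3 items.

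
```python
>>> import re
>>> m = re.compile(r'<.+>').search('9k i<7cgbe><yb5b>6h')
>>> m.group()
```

'<7cgbe><yb5b>'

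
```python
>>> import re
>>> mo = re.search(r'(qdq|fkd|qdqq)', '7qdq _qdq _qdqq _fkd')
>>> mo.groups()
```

('qdq',)

The match spans [1:4] → 'qdq'.
Captured: group 1 = 'qdq'.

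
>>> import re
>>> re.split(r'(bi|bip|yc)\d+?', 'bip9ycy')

Matches to split on: at [0:4] → 'bip9'.
Because the pattern has a capturing group, `split` also inserts each captured text between the pieces.

['', 'bip', 'ycy']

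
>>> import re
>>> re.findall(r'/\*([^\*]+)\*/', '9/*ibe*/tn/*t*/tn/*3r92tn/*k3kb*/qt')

['ibe', 't', 'k3kb']

Walking the string: at [1:8] match '/*ibe*/', group 1 = 'ibe'; at [10:15] match '/*t*/', group 1 = 't'; at [25:33] match '/*k3kb*/', group 1 = 'k3kb'.
One capturing group, so `findall` returns just the captured substring from each match — 3 in all.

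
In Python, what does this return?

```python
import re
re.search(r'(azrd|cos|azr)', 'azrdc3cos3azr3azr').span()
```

Branches in `(...|...)` are attempted left-to-right; the first branch that allows the whole pattern to succeed is taken.
Unlike `match`, `search` isn't anchored — it looks for the pattern anywhere in the string.
The match spans [0:4] → 'azrd'.
Captured: group 1 = 'azrd'.

(0, 4)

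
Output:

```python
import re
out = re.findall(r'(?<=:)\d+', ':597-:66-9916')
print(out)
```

Because the assertion is zero-width, the text it checks is not consumed and won't appear in the result.
With no groups in the pattern, `findall` gives back each whole match — 2 here.

['597', '66']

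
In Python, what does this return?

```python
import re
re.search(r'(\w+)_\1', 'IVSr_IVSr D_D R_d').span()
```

After group 1 captures some text, `\1` only succeeds where that same text appears again.
`re.search` scans for the first position where the pattern succeeds.
The match spans [0:9] → 'IVSr_IVSr'.
Captured: group 1 = 'IVSr'.

(0, 9)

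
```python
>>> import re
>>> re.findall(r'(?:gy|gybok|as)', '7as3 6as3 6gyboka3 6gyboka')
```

`|` is ordered: at each position the engine commits to the first alternative that works.
Scanning left to right: at [1:3] → 'as'; at [6:8] → 'as'; at [11:13] → 'gy'; at [20:22] → 'gy'.
No capturing groups, so `findall` returns the 4 full match strings.

['as', 'as', 'gy', 'gy']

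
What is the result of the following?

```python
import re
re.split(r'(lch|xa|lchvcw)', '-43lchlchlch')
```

['-43', 'lch', '', 'lch', '', 'lch', '']

With a capturing group present, the delimiter's captured portion is kept in the result list.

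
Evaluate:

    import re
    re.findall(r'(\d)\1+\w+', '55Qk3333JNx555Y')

['5']

`\1` has to match the exact text group 1 already captured.
`findall` collects group 1 from the one match (1 total).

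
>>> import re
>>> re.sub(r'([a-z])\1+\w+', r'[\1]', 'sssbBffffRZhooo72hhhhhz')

A backreference is literal: `\1` must see the identical characters the first group matched.
Each match is replaced using the text its own group 1 captured.

'[s]'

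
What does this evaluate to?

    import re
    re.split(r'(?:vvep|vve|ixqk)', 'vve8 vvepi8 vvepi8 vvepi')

['', '8 ', 'i8 ', 'i8 ', 'i']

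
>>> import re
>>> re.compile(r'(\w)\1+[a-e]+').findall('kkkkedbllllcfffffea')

['k', 'l', 'f']

`\1` is not a pattern — it's the concrete string captured by group 1, re-applied verbatim.
Because there's exactly one group, `findall` drops the full match and keeps group 1 from each hit.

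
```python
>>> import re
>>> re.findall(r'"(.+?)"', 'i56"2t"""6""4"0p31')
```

['2t', '"6', '4']

With the lazy modifier that quantifier settles for the fewest repetitions that let the rest of the pattern succeed (the atoms after it are unaffected and can still be greedy).
With a single group, `findall` returns only what that group captured — 3 items.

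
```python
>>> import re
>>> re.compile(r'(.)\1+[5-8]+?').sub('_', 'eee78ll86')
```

A backreference is literal: `\1` must see the identical characters the first group matched.
Matches: at [0:4] → 'eee7'; at [5:8] → 'll8'.
Each match is replaced by '_'.

'_8_6'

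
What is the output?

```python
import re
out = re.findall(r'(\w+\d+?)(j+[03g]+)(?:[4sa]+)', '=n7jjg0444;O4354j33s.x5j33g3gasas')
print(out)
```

[('n7', 'jjg0'), ('O4354', 'j33'), ('x5', 'j33g3g')]

This matches one or more of a word character, then one or more of a digit (lazy) (captured); then one or more of a literal 'j', then one or more of one of [03g] (captured); then one or more of one of [4sa] (non-capturing group).
Walking the string: at [1:10] match 'n7jjg0444', groups = ('n7', 'jjg0'); at [11:20] match 'O4354j33s', groups = ('O4354', 'j33'); at [21:33] match 'x5j33g3gasas', groups = ('x5', 'j33g3g').
With 2 capturing groups, `findall` returns a 2-tuple per match.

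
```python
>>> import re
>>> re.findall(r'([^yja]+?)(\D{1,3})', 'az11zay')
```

[('z11', 'zay')]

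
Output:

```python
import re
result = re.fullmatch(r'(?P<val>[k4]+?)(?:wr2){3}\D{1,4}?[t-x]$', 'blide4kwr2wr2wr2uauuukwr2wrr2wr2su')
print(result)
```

This matches one or more of one of [k4] (lazy) (captured as 'val'); then the literal 'wr2' repeated 3 times, then 1 to 4 of a non-digit (lazy), then a character in [t-x]; then anchored at the end.
For `fullmatch`, every character of the input must be accounted for by the pattern.
Here the pattern can't cover the whole string, so the call returns None.

None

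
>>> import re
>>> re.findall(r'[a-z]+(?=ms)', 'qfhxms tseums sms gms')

['qfhx', 'tseu', 's', 'g']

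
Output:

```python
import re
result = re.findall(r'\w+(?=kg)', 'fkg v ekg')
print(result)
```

Because the assertion is zero-width, the text it checks is not consumed and won't appear in the result.
`findall` yields the raw match text (2 of them) because the pattern has no groups.

['f', 'e']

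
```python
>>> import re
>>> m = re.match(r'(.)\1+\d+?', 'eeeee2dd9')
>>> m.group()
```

`match` is anchored at position 0; if the pattern doesn't fit there, it returns None.
The match spans [0:6] → 'eeeee2'.

'eeeee2'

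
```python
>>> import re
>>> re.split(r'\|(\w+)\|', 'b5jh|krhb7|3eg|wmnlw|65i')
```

Matches to split on: at [4:11] → '|krhb7|'; at [14:21] → '|wmnlw|'.
The group in the pattern means `split` returns the separators' captures alongside the pieces.

['b5jh', 'krhb7', '3eg', 'wmnlw', '65i']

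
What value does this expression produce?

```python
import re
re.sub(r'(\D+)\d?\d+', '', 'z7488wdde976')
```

Each match is replaced by ''.

''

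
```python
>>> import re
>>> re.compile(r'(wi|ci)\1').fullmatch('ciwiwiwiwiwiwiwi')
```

None

After group 1 captures some text, `\1` only succeeds where that same text appears again.
`fullmatch` succeeds only if the pattern covers the string from start to end.
Here there's no way to consume every character, so the call returns None.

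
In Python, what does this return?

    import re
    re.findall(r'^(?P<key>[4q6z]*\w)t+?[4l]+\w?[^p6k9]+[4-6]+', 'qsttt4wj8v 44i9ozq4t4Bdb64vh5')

['qs']

This matches anchored at the start of the string; then zero or more of one of [4q6z], then a word character (captured as 'key'); then one or more of a literal 't' (lazy); then one or more of one of [4l], then optionally a word character; then one or more of any character except [p6k9]; then one or more of a character in [4-6].
With a single group, `findall` returns only what that group captured — 1 item.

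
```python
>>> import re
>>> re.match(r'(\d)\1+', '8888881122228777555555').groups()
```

The match spans [0:6] → '888888'.
Captured: group 1 = '8'.

('8',)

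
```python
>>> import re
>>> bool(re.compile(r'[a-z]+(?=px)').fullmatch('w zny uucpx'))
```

False

The lookaround is zero-width — it requires the adjacent text to match without consuming it, so the asserted text isn't part of the match.
`fullmatch` succeeds only if the pattern covers the string from start to end.
Here the pattern can't cover the whole string, so the call returns None, and `bool(None)` is False.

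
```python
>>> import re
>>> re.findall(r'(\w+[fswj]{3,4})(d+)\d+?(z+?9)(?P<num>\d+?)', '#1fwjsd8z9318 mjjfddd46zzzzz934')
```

With 4 capturing groups, `findall` returns a 4-tuple per match.

[('1fwjs', 'd', 'z9', '3'), ('mjjf', 'ddd', 'zzzzz9', '3')]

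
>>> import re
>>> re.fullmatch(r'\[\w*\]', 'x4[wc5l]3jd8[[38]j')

None

`re.fullmatch` requires the pattern to consume the entire string.
Here the string isn't matched end-to-end, so the call returns None.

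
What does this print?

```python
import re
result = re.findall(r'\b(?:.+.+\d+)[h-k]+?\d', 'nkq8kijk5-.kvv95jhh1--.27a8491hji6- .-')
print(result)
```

['nkq8kijk5-.kvv95jhh1--.27a8491hji6']

With no groups in the pattern, `findall` gives back each whole match — 1 here.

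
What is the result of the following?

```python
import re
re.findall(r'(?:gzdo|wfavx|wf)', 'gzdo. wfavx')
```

['gzdo', 'wfavx']

The regex engine tests alternatives in the order written; an earlier branch that matches wins even if a later one would match more.
With no groups in the pattern, `findall` gives back each whole match — 2 here.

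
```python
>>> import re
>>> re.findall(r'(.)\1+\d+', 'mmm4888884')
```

['m']

A backreference is literal: `\1` must see the identical characters the first group matched.
With a single group, `findall` returns only what that group captured — 1 item.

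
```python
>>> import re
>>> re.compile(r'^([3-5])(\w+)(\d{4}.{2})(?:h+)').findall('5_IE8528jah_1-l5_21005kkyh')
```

This matches anchored at the start of the string; then a character in [3-5] (captured); then one or more of a word character (captured); then exactly 4 of a digit, then exactly 2 of any character (captured); then one or more of a literal 'h' (non-capturing group).
`findall` packs the 3 group values into a tuple for every match.

[('5', '_IE', '8528ja')]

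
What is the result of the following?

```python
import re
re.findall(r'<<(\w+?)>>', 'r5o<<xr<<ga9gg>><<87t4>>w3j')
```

Matches: at [7:16] match '<<ga9gg>>', group 1 = 'ga9gg'; at [16:24] match '<<87t4>>', group 1 = '87t4'.
Because there's exactly one group, `findall` drops the full match and keeps group 1 from each hit.

['ga9gg', '87t4']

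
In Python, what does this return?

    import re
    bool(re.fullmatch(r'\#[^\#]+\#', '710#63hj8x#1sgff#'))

`re.fullmatch` requires the pattern to consume the entire string.
Here the string isn't matched end-to-end, so the call returns None, and `bool(None)` is False.

False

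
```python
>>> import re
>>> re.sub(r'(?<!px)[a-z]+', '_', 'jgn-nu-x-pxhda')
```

`(?!…)`/`(?<!…)` only lets a position through if the neighbouring text does NOT match; no characters are consumed.
Each match is replaced by '_'.

'_-_-_-_'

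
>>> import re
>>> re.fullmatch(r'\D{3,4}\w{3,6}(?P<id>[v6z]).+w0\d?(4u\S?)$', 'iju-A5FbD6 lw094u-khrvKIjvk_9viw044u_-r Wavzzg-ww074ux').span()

(0, 54)

Pattern: 3 to 4 of a non-digit, then 3 to 6 of a word character; then one of [v6z] (captured as 'id'); then one or more of any character; then the literal 'w0', then optionally a digit; then the literal '4u', then optionally a non-whitespace character (captured); then anchored at the end.
For `fullmatch`, every character of the input must be accounted for by the pattern.
The match spans [0:54] → 'iju-A5FbD6 lw094u-khrvKIjvk_9viw044u_-r Wavzzg-ww074ux'.
Captured: group 1 = '6', group 2 = '4ux'.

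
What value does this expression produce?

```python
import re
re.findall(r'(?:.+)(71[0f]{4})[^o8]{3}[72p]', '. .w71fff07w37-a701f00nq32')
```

['71fff0']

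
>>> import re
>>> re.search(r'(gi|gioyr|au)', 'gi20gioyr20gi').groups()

('gi',)

Unlike `match`, `search` isn't anchored — it looks for the pattern anywhere in the string.
The match spans [0:2] → 'gi'.
Captured: group 1 = 'gi'.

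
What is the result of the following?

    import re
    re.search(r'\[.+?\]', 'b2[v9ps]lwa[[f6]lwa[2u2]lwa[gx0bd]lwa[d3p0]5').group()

Because the quantifier is non-greedy, it stops expanding at the earliest point where the rest of the pattern can succeed.
Unlike `match`, `search` isn't anchored — it looks for the pattern anywhere in the string.
The match spans [2:8] → '[v9ps]'.

'[v9ps]'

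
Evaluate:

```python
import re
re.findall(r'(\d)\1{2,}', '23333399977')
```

['3', '9']

`\1` is not a pattern — it's the concrete string captured by group 1, re-applied verbatim.
Matches: at [1:6] match '33333', group 1 = '3'; at [6:9] match '999', group 1 = '9'.
With a single group, `findall` returns only what that group captured — 2 items.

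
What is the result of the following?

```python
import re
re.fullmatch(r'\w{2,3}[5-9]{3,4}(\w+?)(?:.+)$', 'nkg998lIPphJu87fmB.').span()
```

(0, 19)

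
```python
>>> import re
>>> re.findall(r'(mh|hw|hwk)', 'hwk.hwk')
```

Branches in `(...|...)` are attempted left-to-right; the first branch that allows the whole pattern to succeed is taken.
`findall` collects group 1 from each match (2 total).

['hw', 'hw']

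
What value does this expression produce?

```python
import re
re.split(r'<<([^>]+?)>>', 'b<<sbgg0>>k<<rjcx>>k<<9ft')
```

['b', 'sbgg0', 'k', 'rjcx', 'k<<9ft']

With a capturing group present, the delimiter's captured portion is kept in the result list.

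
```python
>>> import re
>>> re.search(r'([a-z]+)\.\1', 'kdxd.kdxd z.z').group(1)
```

'kdxd'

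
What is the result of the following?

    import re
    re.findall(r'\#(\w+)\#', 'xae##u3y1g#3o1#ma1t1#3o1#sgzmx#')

['u3y1g', 'ma1t1', 'sgzmx']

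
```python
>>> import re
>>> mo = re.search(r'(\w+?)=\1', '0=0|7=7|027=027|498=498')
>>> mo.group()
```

'0=0'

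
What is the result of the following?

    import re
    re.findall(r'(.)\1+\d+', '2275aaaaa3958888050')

`\1` is not a pattern — it's the concrete string captured by group 1, re-applied verbatim.
Because there's exactly one group, `findall` drops the full match and keeps group 1 from each hit.

['2', 'a']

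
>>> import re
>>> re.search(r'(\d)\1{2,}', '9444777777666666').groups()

('4',)

After group 1 captures some text, `\1` only succeeds where that same text appears again.
Unlike `match`, `search` isn't anchored — it looks for the pattern anywhere in the string.
The match spans [1:4] → '444'.
Captured: group 1 = '4'.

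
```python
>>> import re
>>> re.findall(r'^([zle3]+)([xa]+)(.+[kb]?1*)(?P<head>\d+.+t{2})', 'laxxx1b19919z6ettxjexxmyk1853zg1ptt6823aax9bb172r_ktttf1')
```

[('l', 'axxx', '1b19919z6ettxjexxmyk1853zg1ptt6823aax9bb17', '2r_kttt')]

The pattern matches anchored at the start of the string; then one or more of one of [zle3] (captured); then one or more of one of [xa] (captured); then one or more of any character, then optionally one of [kb], then zero or more of a literal '1' (captured); then one or more of a digit, then one or more of any character, then exactly 2 of the literal 't' (captured as 'head').
Scanning left to right: at [0:54] match 'laxxx1b19919z6ettxjexxmyk1853zg1ptt6823aax9bb172r_kttt', groups = ('l', 'axxx', '1b19919z6ettxjexxmyk1853zg1ptt6823aax9bb17', '2r_kttt').
4 groups means the one result is a tuple of 4 captured strings — 1 here.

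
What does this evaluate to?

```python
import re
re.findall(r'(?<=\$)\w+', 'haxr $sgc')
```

['sgc']

The `(?=…)`/`(?<=…)` assertion just peeks at neighbouring text; it doesn't advance the match position.
Walking the string: at [6:9] → 'sgc'.
With no groups in the pattern, `findall` gives back each whole match — 1 here.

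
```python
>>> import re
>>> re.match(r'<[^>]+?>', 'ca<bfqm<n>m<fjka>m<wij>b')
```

`re.match` won't scan ahead — the pattern has to work from the very first character.
Here the pattern fails at index 0, so the call returns None.

None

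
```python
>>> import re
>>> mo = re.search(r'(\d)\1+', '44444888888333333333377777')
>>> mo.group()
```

'44444'

`\1` is not a pattern — it's the concrete string captured by group 1, re-applied verbatim.
`search` walks the string left to right and returns the first match it finds.
The match spans [0:5] → '44444'.
Captured: group 1 = '4'.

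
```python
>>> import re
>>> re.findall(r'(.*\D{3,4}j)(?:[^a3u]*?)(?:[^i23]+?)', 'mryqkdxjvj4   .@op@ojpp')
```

Pattern: zero or more of any character, then 3 to 4 of a non-digit, then the literal 'j' (captured); then zero or more of any character except [a3u] (lazy) (non-capturing group); then one or more of any character except [i23] (lazy) (non-capturing group).
Walking the string: at [0:22] match 'mryqkdxjvj4   .@op@ojp', group 1 = 'mryqkdxjvj4   .@op@oj'.
One capturing group, so `findall` returns just the captured substring from the one match — 1 in all.

['mryqkdxjvj4   .@op@oj']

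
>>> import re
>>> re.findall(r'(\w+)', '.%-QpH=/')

['QpH']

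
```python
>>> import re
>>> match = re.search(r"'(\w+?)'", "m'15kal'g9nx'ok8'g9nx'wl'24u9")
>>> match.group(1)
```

'15kal'

The match spans [1:8] → "'15kal'".
Captured: group 1 = '15kal'.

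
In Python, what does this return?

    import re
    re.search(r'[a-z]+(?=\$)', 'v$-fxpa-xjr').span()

Because the assertion is zero-width, the text it checks is not consumed and won't appear in the result.
`re.search` scans for the first position where the pattern succeeds.
The match spans [0:1] → 'v'.

(0, 1)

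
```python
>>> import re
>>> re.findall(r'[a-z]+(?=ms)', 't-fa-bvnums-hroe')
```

['bvnu']

The `(?=…)`/`(?<=…)` assertion just peeks at neighbouring text; it doesn't advance the match position.
No capturing groups, so `findall` returns the 1 full match string.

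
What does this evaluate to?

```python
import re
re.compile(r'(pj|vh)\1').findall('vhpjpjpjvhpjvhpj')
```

A backreference is literal: `\1` must see the identical characters the first group matched.
Scanning left to right: at [2:6] match 'pjpj', group 1 = 'pj'.
One capturing group, so `findall` returns just the captured substring from the one match — 1 in all.

['pj']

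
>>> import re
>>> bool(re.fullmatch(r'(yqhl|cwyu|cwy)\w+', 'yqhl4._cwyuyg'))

False

`re.fullmatch` requires the pattern to consume the entire string.
Here the pattern can't cover the whole string, so the call returns None, and `bool(None)` is False.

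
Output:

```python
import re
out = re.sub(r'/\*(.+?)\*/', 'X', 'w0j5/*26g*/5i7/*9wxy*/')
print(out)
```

Matches: at [4:11] → '/*26g*/'; at [14:22] → '/*9wxy*/'.
`sub` substitutes 'X' at each match site.

w0j5X5i7X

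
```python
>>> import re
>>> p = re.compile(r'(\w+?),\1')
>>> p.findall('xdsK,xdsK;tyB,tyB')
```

['xdsK', 'tyB']

A backreference is literal: `\1` must see the identical characters the first group matched.
Walking the string: at [0:9] match 'xdsK,xdsK', group 1 = 'xdsK'; at [10:17] match 'tyB,tyB', group 1 = 'tyB'.
Because there's exactly one group, `findall` drops the full match and keeps group 1 from each hit.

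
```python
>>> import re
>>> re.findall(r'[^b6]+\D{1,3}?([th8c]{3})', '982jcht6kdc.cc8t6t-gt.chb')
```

['cht', 'c8t']

With a single group, `findall` returns only what that group captured — 2 items.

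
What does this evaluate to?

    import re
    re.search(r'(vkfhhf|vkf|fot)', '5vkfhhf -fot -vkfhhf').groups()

('vkfhhf',)

The match spans [1:7] → 'vkfhhf'.
Captured: group 1 = 'vkfhhf'.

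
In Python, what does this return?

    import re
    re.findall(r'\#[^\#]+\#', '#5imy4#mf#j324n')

With no groups in the pattern, `findall` gives back each whole match — 1 here.

['#5imy4#']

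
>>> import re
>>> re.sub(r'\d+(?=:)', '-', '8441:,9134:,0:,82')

'-:,-:,-:,82'

The positive lookaround only admits positions where the adjacent text matches; those characters stay outside the span.
Matches: at [0:4] → '8441'; at [6:10] → '9134'; at [12:13] → '0'.
Every occurrence is swapped for '-'.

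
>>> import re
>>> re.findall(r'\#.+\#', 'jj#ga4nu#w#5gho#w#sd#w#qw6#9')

['#ga4nu#w#5gho#w#sd#w#qw6#']

Scanning left to right: at [2:27] → '#ga4nu#w#5gho#w#sd#w#qw6#'.
Since nothing is captured, `findall` lists the 1 matched substring directly.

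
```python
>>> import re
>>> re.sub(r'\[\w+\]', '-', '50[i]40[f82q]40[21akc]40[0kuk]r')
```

'50-40-40-40-r'

`sub` substitutes '-' at each match site.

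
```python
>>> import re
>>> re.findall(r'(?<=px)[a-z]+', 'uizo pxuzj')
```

['uzj']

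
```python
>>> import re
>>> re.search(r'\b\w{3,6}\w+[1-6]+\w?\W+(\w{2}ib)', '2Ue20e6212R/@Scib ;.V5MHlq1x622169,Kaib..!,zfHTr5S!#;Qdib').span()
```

This matches a word boundary (`\b`, zero-width); then 3 to 6 of a word character, then one or more of a word character; then one or more of a character in [1-6], then optionally a word character; then one or more of a non-word character; then exactly 2 of a word character, then the literal 'ib' (captured).
`re.search` tries every starting position until one works.
The match spans [0:17] → '2Ue20e6212R/@Scib'.
Captured: group 1 = 'Scib'.

(0, 17)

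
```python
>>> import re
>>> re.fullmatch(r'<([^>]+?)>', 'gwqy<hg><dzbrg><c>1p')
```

For `fullmatch`, every character of the input must be accounted for by the pattern.
Here the string isn't matched end-to-end, so the call returns None.

None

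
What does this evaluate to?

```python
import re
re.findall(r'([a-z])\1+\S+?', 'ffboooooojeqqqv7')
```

The backreference `\1` re-matches whatever the first group consumed, character for character.
One capturing group, so `findall` returns just the captured substring from each match — 3 in all.

['f', 'o', 'q']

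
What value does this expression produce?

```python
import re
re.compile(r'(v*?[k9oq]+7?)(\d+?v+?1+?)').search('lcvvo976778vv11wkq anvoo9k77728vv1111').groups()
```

The match spans [2:14] → 'vvo976778vv1'.
Captured: group 1 = 'vvo97', group 2 = '6778vv1'.

('vvo97', '6778vv1')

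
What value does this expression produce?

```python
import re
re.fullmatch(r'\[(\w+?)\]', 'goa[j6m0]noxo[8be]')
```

None

For `fullmatch`, every character of the input must be accounted for by the pattern.
Here the pattern can't cover the whole string, so the call returns None.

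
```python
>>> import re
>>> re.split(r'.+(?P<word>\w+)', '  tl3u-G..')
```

['', 'G', '..']

Pattern: one or more of any character; then one or more of a word character (captured as 'word').
Matches to split on: at [0:8] → '  tl3u-G'.
Because the pattern has a capturing group, `split` also inserts each captured text between the pieces.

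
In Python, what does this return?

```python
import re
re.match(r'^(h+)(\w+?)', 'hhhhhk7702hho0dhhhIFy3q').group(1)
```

The pattern matches anchored at the start of the string; then one or more of a literal 'h' (captured); then one or more of a word character (lazy) (captured).
`re.match` won't scan ahead — the pattern has to work from the very first character.
The match spans [0:6] → 'hhhhhk'.
Captured: group 1 = 'hhhhh', group 2 = 'k'.

'hhhhh'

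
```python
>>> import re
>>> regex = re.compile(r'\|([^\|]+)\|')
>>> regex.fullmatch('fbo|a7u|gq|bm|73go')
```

None

For `fullmatch`, every character of the input must be accounted for by the pattern.
Here there's no way to consume every character, so the call returns None.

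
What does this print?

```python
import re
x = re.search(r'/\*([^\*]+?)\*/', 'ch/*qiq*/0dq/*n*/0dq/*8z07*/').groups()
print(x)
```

('qiq',)

`search` walks the string left to right and returns the first match it finds.
The match spans [2:9] → '/*qiq*/'.
Captured: group 1 = 'qiq'.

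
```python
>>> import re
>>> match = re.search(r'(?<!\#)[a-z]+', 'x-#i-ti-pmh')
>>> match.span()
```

(0, 1)

`(?!…)`/`(?<!…)` only lets a position through if the neighbouring text does NOT match; no characters are consumed.
`re.search` tries every starting position until one works.
The match spans [0:1] → 'x'.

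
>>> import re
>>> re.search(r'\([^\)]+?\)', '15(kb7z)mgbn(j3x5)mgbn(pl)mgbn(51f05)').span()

(2, 8)

Unlike `match`, `search` isn't anchored — it looks for the pattern anywhere in the string.
The match spans [2:8] → '(kb7z)'.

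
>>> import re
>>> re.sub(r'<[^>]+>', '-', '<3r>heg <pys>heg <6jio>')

'-heg -heg -'

Matches: at [0:4] → '<3r>'; at [8:13] → '<pys>'; at [17:23] → '<6jio>'.
Each match is replaced by '-'.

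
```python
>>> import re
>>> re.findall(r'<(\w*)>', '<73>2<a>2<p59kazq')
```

Matches: at [0:4] match '<73>', group 1 = '73'; at [5:8] match '<a>', group 1 = 'a'.
`findall` collects group 1 from each match (2 total).

['73', 'a']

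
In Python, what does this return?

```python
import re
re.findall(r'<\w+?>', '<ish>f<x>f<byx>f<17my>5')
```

Walking the string: at [0:5] → '<ish>'; at [6:9] → '<x>'; at [10:15] → '<byx>'; at [16:22] → '<17my>'.
Since nothing is captured, `findall` lists the 4 matched substrings directly.

['<ish>', '<x>', '<byx>', '<17my>']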